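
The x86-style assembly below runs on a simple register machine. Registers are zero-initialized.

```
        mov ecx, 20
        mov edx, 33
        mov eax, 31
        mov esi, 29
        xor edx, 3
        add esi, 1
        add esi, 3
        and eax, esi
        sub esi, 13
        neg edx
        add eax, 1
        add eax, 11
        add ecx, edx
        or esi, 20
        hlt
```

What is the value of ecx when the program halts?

after mov ecx, 20: ecx=20
after mov edx, 33: edx=33
after mov eax, 31: eax=31
after mov esi, 29: esi=29
after xor edx, 3: edx=33^3=34
after add esi, 1: esi=29+1=30
after add esi, 3: esi=30+3=33
after and eax, esi: eax=31&33=1
after sub esi, 13: esi=33-13=20
after neg edx: edx=-(34)=-34
after add eax, 1: eax=1+1=2
after add eax, 11: eax=2+11=13
after add ecx, edx: ecx=20+(-34)=-14
after or esi, 20: esi=20|20=20
halt.

-14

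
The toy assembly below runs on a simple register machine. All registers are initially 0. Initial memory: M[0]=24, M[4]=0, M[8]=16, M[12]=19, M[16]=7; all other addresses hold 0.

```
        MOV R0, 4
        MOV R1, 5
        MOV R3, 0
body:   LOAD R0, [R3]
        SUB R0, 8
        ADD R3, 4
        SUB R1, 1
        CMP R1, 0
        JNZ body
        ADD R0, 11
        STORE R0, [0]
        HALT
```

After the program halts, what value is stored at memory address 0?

R0=4
R1=5
R3=0
R0=M[0]=24
R0=24-8=16
R3=0+4=4
R1=5-1=4
CMP R1, 0  (cmp 4,0)
JNZ body: taken
R0=M[4]=0
R0=0-8=-8
R3=4+4=8
R1=4-1=3
CMP R1, 0  (cmp 3,0)
JNZ body: taken
R0=M[8]=16
R0=16-8=8
R3=8+4=12
R1=3-1=2
CMP R1, 0  (cmp 2,0)
JNZ body: taken
R0=M[12]=19
R0=19-8=11
R3=12+4=16
R1=2-1=1
CMP R1, 0  (cmp 1,0)
JNZ body: taken
R0=M[16]=7
R0=7-8=-1
R3=16+4=20
R1=1-1=0
CMP R1, 0  (cmp 0,0)
JNZ body: not taken
R0=(-1)+11=10
STORE R0, [0] → M[0]=10
halt.

10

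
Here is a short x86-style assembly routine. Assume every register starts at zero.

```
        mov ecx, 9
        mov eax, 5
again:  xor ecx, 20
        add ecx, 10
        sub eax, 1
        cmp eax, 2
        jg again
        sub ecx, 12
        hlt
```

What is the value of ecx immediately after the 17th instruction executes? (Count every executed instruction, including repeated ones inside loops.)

ecx=9
eax=5
ecx=9^20=29
ecx=29+10=39
eax=5-1=4
cmp eax, 2  (cmp 4,2)
jg again: taken
ecx=39^20=51
ecx=51+10=61
eax=4-1=3
cmp eax, 2  (cmp 3,2)
jg again: taken
ecx=61^20=41
ecx=41+10=51
eax=3-1=2
cmp eax, 2  (cmp 2,2)
jg again: not taken
After step 17: ecx = 51.

51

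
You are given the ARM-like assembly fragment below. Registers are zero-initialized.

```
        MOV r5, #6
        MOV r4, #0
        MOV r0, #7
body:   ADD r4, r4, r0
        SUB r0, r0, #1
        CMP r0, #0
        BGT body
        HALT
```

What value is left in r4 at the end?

r5=6
r4=0
r0=7
r4=0+7=7
r0=7-1=6
CMP r0, #0  (cmp 6,0)
BGT body: taken
r4=7+6=13
r0=6-1=5
CMP r0, #0  (cmp 5,0)
BGT body: taken
r4=13+5=18
r0=5-1=4
CMP r0, #0  (cmp 4,0)
BGT body: taken
r4=18+4=22
r0=4-1=3
CMP r0, #0  (cmp 3,0)
BGT body: taken
r4=22+3=25
r0=3-1=2
CMP r0, #0  (cmp 2,0)
BGT body: taken
r4=25+2=27
r0=2-1=1
CMP r0, #0  (cmp 1,0)
BGT body: taken
r4=27+1=28
r0=1-1=0
CMP r0, #0  (cmp 0,0)
BGT body: not taken
halt.

28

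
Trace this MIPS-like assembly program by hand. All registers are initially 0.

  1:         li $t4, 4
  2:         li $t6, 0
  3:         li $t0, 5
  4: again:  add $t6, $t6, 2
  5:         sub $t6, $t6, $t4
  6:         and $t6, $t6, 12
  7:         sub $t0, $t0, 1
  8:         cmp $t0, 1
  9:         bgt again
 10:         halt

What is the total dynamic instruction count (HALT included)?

$t4=4
$t6=0
$t0=5
$t6=0+2=2
$t6=2-4=-2
$t6=(-2)&12=12
$t0=5-1=4
cmp $t0, 1  (cmp 4,1)
bgt again: taken
$t6=12+2=14
$t6=14-4=10
$t6=10&12=8
$t0=4-1=3
cmp $t0, 1  (cmp 3,1)
bgt again: taken
$t6=8+2=10
$t6=10-4=6
$t6=6&12=4
$t0=3-1=2
cmp $t0, 1  (cmp 2,1)
bgt again: taken
$t6=4+2=6
$t6=6-4=2
$t6=2&12=0
$t0=2-1=1
cmp $t0, 1  (cmp 1,1)
bgt again: not taken
halt.
Total executed instructions: 28.

28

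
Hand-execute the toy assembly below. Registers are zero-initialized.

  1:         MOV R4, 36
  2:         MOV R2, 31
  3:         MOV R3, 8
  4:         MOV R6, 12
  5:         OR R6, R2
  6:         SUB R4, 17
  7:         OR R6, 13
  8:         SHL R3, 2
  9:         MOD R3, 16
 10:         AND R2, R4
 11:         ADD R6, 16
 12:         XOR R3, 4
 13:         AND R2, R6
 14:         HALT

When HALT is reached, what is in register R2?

R4=36
R2=31
R3=8
R6=12
R6=12|31=31
R4=36-17=19
R6=31|13=31
R3=8<<2=32
R3=32%16=0
R2=31&19=19
R6=31+16=47
R3=0^4=4
R2=19&47=3
halt.

3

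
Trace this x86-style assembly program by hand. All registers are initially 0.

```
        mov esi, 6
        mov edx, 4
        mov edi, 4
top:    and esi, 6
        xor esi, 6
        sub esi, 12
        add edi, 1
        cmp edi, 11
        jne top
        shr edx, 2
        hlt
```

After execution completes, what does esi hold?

-12

esi=6
edx=4
edi=4
esi=6&6=6
esi=6^6=0
esi=0-12=-12
edi=4+1=5
cmp edi, 11  (cmp 5,11)
jne top: taken
esi=(-12)&6=4
esi=4^6=2
esi=2-12=-10
edi=5+1=6
cmp edi, 11  (cmp 6,11)
jne top: taken
esi=(-10)&6=6
esi=6^6=0
esi=0-12=-12
edi=6+1=7
cmp edi, 11  (cmp 7,11)
jne top: taken
esi=(-12)&6=4
esi=4^6=2
esi=2-12=-10
edi=7+1=8
cmp edi, 11  (cmp 8,11)
jne top: taken
esi=(-10)&6=6
esi=6^6=0
esi=0-12=-12
edi=8+1=9
cmp edi, 11  (cmp 9,11)
jne top: taken
esi=(-12)&6=4
esi=4^6=2
esi=2-12=-10
edi=9+1=10
cmp edi, 11  (cmp 10,11)
jne top: taken
esi=(-10)&6=6
esi=6^6=0
esi=0-12=-12
edi=10+1=11
cmp edi, 11  (cmp 11,11)
jne top: not taken
edx=4>>2=1
halt.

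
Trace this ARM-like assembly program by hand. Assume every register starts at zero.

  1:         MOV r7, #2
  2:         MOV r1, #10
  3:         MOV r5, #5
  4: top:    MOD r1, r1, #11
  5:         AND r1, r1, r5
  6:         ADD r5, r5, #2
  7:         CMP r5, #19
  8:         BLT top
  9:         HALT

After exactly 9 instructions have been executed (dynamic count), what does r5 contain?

MOV r7, #2 → r7=2
MOV r1, #10 → r1=10
MOV r5, #5 → r5=5
MOD r1, r1, #11 → r1=10%11=10
AND r1, r1, r5 → r1=10&5=0
ADD r5, r5, #2 → r5=5+2=7
CMP r5, #19  (cmp 7,19)
BLT top: taken
MOD r1, r1, #11 → r1=0%11=0
After step 9: r5 = 7.

7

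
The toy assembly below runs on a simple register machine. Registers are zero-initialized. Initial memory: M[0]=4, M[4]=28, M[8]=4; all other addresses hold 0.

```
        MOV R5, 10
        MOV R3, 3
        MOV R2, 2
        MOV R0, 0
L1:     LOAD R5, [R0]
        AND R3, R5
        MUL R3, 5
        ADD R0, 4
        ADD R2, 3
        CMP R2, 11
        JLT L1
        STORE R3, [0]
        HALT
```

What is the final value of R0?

R5=10
R3=3
R2=2
R0=0
R5=M[0]=4
R3=3&4=0
R3=0*5=0
R0=0+4=4
R2=2+3=5
CMP R2, 11  (cmp 5,11)
JLT L1: taken
R5=M[4]=28
R3=0&28=0
R3=0*5=0
R0=4+4=8
R2=5+3=8
CMP R2, 11  (cmp 8,11)
JLT L1: taken
R5=M[8]=4
R3=0&4=0
R3=0*5=0
R0=8+4=12
R2=8+3=11
CMP R2, 11  (cmp 11,11)
JLT L1: not taken
STORE R3, [0] → M[0]=0
halt.

12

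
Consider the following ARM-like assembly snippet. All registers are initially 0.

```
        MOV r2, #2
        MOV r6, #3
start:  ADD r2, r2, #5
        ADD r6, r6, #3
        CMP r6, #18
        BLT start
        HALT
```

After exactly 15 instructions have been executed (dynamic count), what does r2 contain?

22

MOV r2, #2 → r2=2
MOV r6, #3 → r6=3
ADD r2, r2, #5 → r2=2+5=7
ADD r6, r6, #3 → r6=3+3=6
CMP r6, #18  (cmp 6,18)
BLT start: taken
ADD r2, r2, #5 → r2=7+5=12
ADD r6, r6, #3 → r6=6+3=9
CMP r6, #18  (cmp 9,18)
BLT start: taken
ADD r2, r2, #5 → r2=12+5=17
ADD r6, r6, #3 → r6=9+3=12
CMP r6, #18  (cmp 12,18)
BLT start: taken
ADD r2, r2, #5 → r2=17+5=22
After step 15: r2 = 22.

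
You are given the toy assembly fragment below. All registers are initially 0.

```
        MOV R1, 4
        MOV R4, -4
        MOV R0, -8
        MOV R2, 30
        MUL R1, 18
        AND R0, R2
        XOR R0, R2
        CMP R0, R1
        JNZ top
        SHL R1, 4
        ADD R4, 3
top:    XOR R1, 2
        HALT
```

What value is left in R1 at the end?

R1=4
R4=-4
R0=-8
R2=30
R1=4*18=72
R0=(-8)&30=24
R0=24^30=6
CMP R0, R1  (cmp 6,72)
JNZ top: taken
R1=72^2=74
halt.

74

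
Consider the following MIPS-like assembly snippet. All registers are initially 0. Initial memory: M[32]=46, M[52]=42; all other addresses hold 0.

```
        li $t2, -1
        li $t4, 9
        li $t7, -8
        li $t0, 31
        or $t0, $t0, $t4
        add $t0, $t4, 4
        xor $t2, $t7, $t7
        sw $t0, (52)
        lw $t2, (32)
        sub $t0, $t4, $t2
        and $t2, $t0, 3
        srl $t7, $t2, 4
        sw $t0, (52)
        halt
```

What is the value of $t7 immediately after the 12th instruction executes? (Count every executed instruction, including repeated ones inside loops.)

0

after li $t2, -1: $t2=-1
after li $t4, 9: $t4=9
after li $t7, -8: $t7=-8
after li $t0, 31: $t0=31
after or $t0, $t0, $t4: $t0=31|9=31
after add $t0, $t4, 4: $t0=9+4=13
after xor $t2, $t7, $t7: $t2=(-8)^(-8)=0
sw $t0, (52) → M[52]=13
after lw $t2, (32): $t2=M[32]=46
after sub $t0, $t4, $t2: $t0=9-46=-37
after and $t2, $t0, 3: $t2=(-37)&3=3
after srl $t7, $t2, 4: $t7=3>>4=0
After step 12: $t7 = 0.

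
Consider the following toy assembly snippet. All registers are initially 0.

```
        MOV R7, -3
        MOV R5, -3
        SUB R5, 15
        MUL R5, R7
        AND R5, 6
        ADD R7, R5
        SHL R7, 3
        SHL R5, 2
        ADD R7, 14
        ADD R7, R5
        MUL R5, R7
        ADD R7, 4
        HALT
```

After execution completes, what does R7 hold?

MOV R7, -3 → R7=-3
MOV R5, -3 → R5=-3
SUB R5, 15 → R5=(-3)-15=-18
MUL R5, R7 → R5=(-18)*(-3)=54
AND R5, 6 → R5=54&6=6
ADD R7, R5 → R7=(-3)+6=3
SHL R7, 3 → R7=3<<3=24
SHL R5, 2 → R5=6<<2=24
ADD R7, 14 → R7=24+14=38
ADD R7, R5 → R7=38+24=62
MUL R5, R7 → R5=24*62=1488
ADD R7, 4 → R7=62+4=66
halt.

66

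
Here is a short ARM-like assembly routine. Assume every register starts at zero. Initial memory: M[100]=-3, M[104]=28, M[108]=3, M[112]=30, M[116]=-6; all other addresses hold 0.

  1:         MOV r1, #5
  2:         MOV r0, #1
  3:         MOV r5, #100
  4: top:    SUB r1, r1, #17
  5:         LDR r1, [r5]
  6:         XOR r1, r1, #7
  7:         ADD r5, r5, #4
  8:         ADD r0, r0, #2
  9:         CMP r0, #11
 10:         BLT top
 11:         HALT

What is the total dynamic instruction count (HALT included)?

39

after MOV r1, #5: r1=5
after MOV r0, #1: r0=1
after MOV r5, #100: r5=100
after SUB r1, r1, #17: r1=5-17=-12
after LDR r1, [r5]: r1=M[100]=-3
after XOR r1, r1, #7: r1=(-3)^7=-6
after ADD r5, r5, #4: r5=100+4=104
after ADD r0, r0, #2: r0=1+2=3
CMP r0, #11  (cmp 3,11)
BLT top: taken
after SUB r1, r1, #17: r1=(-6)-17=-23
after LDR r1, [r5]: r1=M[104]=28
after XOR r1, r1, #7: r1=28^7=27
after ADD r5, r5, #4: r5=104+4=108
after ADD r0, r0, #2: r0=3+2=5
CMP r0, #11  (cmp 5,11)
BLT top: taken
after SUB r1, r1, #17: r1=27-17=10
after LDR r1, [r5]: r1=M[108]=3
after XOR r1, r1, #7: r1=3^7=4
after ADD r5, r5, #4: r5=108+4=112
after ADD r0, r0, #2: r0=5+2=7
CMP r0, #11  (cmp 7,11)
BLT top: taken
after SUB r1, r1, #17: r1=4-17=-13
after LDR r1, [r5]: r1=M[112]=30
after XOR r1, r1, #7: r1=30^7=25
after ADD r5, r5, #4: r5=112+4=116
after ADD r0, r0, #2: r0=7+2=9
CMP r0, #11  (cmp 9,11)
BLT top: taken
after SUB r1, r1, #17: r1=25-17=8
after LDR r1, [r5]: r1=M[116]=-6
after XOR r1, r1, #7: r1=(-6)^7=-3
after ADD r5, r5, #4: r5=116+4=120
after ADD r0, r0, #2: r0=9+2=11
CMP r0, #11  (cmp 11,11)
BLT top: not taken
halt.
Total executed instructions: 39.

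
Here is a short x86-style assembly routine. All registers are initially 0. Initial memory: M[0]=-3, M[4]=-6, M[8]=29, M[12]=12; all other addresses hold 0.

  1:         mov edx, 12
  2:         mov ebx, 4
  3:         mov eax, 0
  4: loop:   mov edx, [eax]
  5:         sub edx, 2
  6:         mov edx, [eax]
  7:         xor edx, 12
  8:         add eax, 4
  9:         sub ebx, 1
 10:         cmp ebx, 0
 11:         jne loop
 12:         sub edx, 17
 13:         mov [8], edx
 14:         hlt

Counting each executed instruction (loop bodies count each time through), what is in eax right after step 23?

8

mov edx, 12 → edx=12
mov ebx, 4 → ebx=4
mov eax, 0 → eax=0
mov edx, [eax] → edx=M[0]=-3
sub edx, 2 → edx=(-3)-2=-5
mov edx, [eax] → edx=M[0]=-3
xor edx, 12 → edx=(-3)^12=-15
add eax, 4 → eax=0+4=4
sub ebx, 1 → ebx=4-1=3
cmp ebx, 0  (cmp 3,0)
jne loop: taken
mov edx, [eax] → edx=M[4]=-6
sub edx, 2 → edx=(-6)-2=-8
mov edx, [eax] → edx=M[4]=-6
xor edx, 12 → edx=(-6)^12=-10
add eax, 4 → eax=4+4=8
sub ebx, 1 → ebx=3-1=2
cmp ebx, 0  (cmp 2,0)
jne loop: taken
mov edx, [eax] → edx=M[8]=29
sub edx, 2 → edx=29-2=27
mov edx, [eax] → edx=M[8]=29
xor edx, 12 → edx=29^12=17
After step 23: eax = 8.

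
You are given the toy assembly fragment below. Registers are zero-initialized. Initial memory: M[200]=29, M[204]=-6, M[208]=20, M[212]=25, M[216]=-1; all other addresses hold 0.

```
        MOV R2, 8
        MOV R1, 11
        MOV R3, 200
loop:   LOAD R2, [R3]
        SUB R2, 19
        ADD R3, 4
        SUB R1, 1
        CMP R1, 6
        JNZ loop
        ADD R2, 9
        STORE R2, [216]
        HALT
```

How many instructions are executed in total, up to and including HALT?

after MOV R2, 8: R2=8
after MOV R1, 11: R1=11
after MOV R3, 200: R3=200
after LOAD R2, [R3]: R2=M[200]=29
after SUB R2, 19: R2=29-19=10
after ADD R3, 4: R3=200+4=204
after SUB R1, 1: R1=11-1=10
CMP R1, 6  (cmp 10,6)
JNZ loop: taken
after LOAD R2, [R3]: R2=M[204]=-6
after SUB R2, 19: R2=(-6)-19=-25
after ADD R3, 4: R3=204+4=208
after SUB R1, 1: R1=10-1=9
CMP R1, 6  (cmp 9,6)
JNZ loop: taken
after LOAD R2, [R3]: R2=M[208]=20
after SUB R2, 19: R2=20-19=1
after ADD R3, 4: R3=208+4=212
after SUB R1, 1: R1=9-1=8
CMP R1, 6  (cmp 8,6)
JNZ loop: taken
after LOAD R2, [R3]: R2=M[212]=25
after SUB R2, 19: R2=25-19=6
after ADD R3, 4: R3=212+4=216
after SUB R1, 1: R1=8-1=7
CMP R1, 6  (cmp 7,6)
JNZ loop: taken
after LOAD R2, [R3]: R2=M[216]=-1
after SUB R2, 19: R2=(-1)-19=-20
after ADD R3, 4: R3=216+4=220
after SUB R1, 1: R1=7-1=6
CMP R1, 6  (cmp 6,6)
JNZ loop: not taken
after ADD R2, 9: R2=(-20)+9=-11
STORE R2, [216] → M[216]=-11
halt.
Total executed instructions: 36.

36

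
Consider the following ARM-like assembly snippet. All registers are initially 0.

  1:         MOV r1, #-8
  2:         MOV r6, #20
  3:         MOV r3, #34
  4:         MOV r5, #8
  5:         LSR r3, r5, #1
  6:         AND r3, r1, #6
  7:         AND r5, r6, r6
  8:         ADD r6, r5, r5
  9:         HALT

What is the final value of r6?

40

MOV r1, #-8 → r1=-8
MOV r6, #20 → r6=20
MOV r3, #34 → r3=34
MOV r5, #8 → r5=8
LSR r3, r5, #1 → r3=8>>1=4
AND r3, r1, #6 → r3=(-8)&6=0
AND r5, r6, r6 → r5=20&20=20
ADD r6, r5, r5 → r6=20+20=40
halt.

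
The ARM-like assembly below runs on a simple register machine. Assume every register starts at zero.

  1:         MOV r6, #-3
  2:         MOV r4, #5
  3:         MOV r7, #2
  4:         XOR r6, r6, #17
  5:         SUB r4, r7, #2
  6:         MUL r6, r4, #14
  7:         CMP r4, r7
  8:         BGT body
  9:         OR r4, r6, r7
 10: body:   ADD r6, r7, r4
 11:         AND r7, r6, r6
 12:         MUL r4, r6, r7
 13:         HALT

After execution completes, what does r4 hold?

r6=-3
r4=5
r7=2
r6=(-3)^17=-20
r4=2-2=0
r6=0*14=0
CMP r4, r7  (cmp 0,2)
BGT body: not taken
r4=0|2=2
r6=2+2=4
r7=4&4=4
r4=4*4=16
halt.

16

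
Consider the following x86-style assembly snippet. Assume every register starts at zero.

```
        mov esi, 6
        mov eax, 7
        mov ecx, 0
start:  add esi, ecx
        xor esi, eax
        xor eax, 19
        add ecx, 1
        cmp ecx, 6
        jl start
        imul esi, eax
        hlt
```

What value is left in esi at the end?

602

esi=6
eax=7
ecx=0
esi=6+0=6
esi=6^7=1
eax=7^19=20
ecx=0+1=1
cmp ecx, 6  (cmp 1,6)
jl start: taken
esi=1+1=2
esi=2^20=22
eax=20^19=7
ecx=1+1=2
cmp ecx, 6  (cmp 2,6)
jl start: taken
esi=22+2=24
esi=24^7=31
eax=7^19=20
ecx=2+1=3
cmp ecx, 6  (cmp 3,6)
jl start: taken
esi=31+3=34
esi=34^20=54
eax=20^19=7
ecx=3+1=4
cmp ecx, 6  (cmp 4,6)
jl start: taken
esi=54+4=58
esi=58^7=61
eax=7^19=20
ecx=4+1=5
cmp ecx, 6  (cmp 5,6)
jl start: taken
esi=61+5=66
esi=66^20=86
eax=20^19=7
ecx=5+1=6
cmp ecx, 6  (cmp 6,6)
jl start: not taken
esi=86*7=602
halt.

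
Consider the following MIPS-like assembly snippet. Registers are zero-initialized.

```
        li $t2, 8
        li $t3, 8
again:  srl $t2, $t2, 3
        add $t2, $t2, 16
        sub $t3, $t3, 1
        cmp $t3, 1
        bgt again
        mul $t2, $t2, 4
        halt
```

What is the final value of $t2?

72

li $t2, 8 → $t2=8
li $t3, 8 → $t3=8
srl $t2, $t2, 3 → $t2=8>>3=1
add $t2, $t2, 16 → $t2=1+16=17
sub $t3, $t3, 1 → $t3=8-1=7
cmp $t3, 1  (cmp 7,1)
bgt again: taken
srl $t2, $t2, 3 → $t2=17>>3=2
add $t2, $t2, 16 → $t2=2+16=18
sub $t3, $t3, 1 → $t3=7-1=6
cmp $t3, 1  (cmp 6,1)
bgt again: taken
srl $t2, $t2, 3 → $t2=18>>3=2
add $t2, $t2, 16 → $t2=2+16=18
sub $t3, $t3, 1 → $t3=6-1=5
cmp $t3, 1  (cmp 5,1)
bgt again: taken
srl $t2, $t2, 3 → $t2=18>>3=2
add $t2, $t2, 16 → $t2=2+16=18
sub $t3, $t3, 1 → $t3=5-1=4
cmp $t3, 1  (cmp 4,1)
bgt again: taken
srl $t2, $t2, 3 → $t2=18>>3=2
add $t2, $t2, 16 → $t2=2+16=18
sub $t3, $t3, 1 → $t3=4-1=3
cmp $t3, 1  (cmp 3,1)
bgt again: taken
srl $t2, $t2, 3 → $t2=18>>3=2
add $t2, $t2, 16 → $t2=2+16=18
sub $t3, $t3, 1 → $t3=3-1=2
cmp $t3, 1  (cmp 2,1)
bgt again: taken
srl $t2, $t2, 3 → $t2=18>>3=2
add $t2, $t2, 16 → $t2=2+16=18
sub $t3, $t3, 1 → $t3=2-1=1
cmp $t3, 1  (cmp 1,1)
bgt again: not taken
mul $t2, $t2, 4 → $t2=18*4=72
halt.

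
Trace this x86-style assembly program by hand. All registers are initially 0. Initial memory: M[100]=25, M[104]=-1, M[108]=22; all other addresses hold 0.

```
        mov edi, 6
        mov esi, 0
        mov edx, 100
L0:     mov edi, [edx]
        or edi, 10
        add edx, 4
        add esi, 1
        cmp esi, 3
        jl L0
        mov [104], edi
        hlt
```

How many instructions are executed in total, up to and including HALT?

23

after mov edi, 6: edi=6
after mov esi, 0: esi=0
after mov edx, 100: edx=100
after mov edi, [edx]: edi=M[100]=25
after or edi, 10: edi=25|10=27
after add edx, 4: edx=100+4=104
after add esi, 1: esi=0+1=1
cmp esi, 3  (cmp 1,3)
jl L0: taken
after mov edi, [edx]: edi=M[104]=-1
after or edi, 10: edi=(-1)|10=-1
after add edx, 4: edx=104+4=108
after add esi, 1: esi=1+1=2
cmp esi, 3  (cmp 2,3)
jl L0: taken
after mov edi, [edx]: edi=M[108]=22
after or edi, 10: edi=22|10=30
after add edx, 4: edx=108+4=112
after add esi, 1: esi=2+1=3
cmp esi, 3  (cmp 3,3)
jl L0: not taken
mov [104], edi → M[104]=30
halt.
Total executed instructions: 23.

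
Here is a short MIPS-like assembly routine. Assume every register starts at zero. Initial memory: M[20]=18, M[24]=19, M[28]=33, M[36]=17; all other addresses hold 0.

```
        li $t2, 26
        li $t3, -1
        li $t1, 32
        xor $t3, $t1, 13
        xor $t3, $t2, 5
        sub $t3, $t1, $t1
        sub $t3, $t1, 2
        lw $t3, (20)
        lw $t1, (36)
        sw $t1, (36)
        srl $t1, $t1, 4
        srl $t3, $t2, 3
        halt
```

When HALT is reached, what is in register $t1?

after li $t2, 26: $t2=26
after li $t3, -1: $t3=-1
after li $t1, 32: $t1=32
after xor $t3, $t1, 13: $t3=32^13=45
after xor $t3, $t2, 5: $t3=26^5=31
after sub $t3, $t1, $t1: $t3=32-32=0
after sub $t3, $t1, 2: $t3=32-2=30
after lw $t3, (20): $t3=M[20]=18
after lw $t1, (36): $t1=M[36]=17
sw $t1, (36) → M[36]=17
after srl $t1, $t1, 4: $t1=17>>4=1
after srl $t3, $t2, 3: $t3=26>>3=3
halt.

1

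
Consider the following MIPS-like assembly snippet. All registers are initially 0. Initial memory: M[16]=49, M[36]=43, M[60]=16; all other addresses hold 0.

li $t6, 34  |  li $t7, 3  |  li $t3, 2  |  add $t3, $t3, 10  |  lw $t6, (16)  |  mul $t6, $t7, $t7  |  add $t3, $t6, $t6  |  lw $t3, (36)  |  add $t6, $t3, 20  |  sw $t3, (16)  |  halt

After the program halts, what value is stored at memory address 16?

43

after li $t6, 34: $t6=34
after li $t7, 3: $t7=3
after li $t3, 2: $t3=2
after add $t3, $t3, 10: $t3=2+10=12
after lw $t6, (16): $t6=M[16]=49
after mul $t6, $t7, $t7: $t6=3*3=9
after add $t3, $t6, $t6: $t3=9+9=18
after lw $t3, (36): $t3=M[36]=43
after add $t6, $t3, 20: $t6=43+20=63
sw $t3, (16) → M[16]=43
halt.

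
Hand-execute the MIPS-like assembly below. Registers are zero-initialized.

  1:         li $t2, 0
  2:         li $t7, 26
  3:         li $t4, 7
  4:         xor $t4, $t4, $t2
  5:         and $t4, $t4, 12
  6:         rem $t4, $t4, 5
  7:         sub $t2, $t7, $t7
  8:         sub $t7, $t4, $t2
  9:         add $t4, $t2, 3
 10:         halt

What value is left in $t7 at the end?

li $t2, 0 → $t2=0
li $t7, 26 → $t7=26
li $t4, 7 → $t4=7
xor $t4, $t4, $t2 → $t4=7^0=7
and $t4, $t4, 12 → $t4=7&12=4
rem $t4, $t4, 5 → $t4=4%5=4
sub $t2, $t7, $t7 → $t2=26-26=0
sub $t7, $t4, $t2 → $t7=4-0=4
add $t4, $t2, 3 → $t4=0+3=3
halt.

4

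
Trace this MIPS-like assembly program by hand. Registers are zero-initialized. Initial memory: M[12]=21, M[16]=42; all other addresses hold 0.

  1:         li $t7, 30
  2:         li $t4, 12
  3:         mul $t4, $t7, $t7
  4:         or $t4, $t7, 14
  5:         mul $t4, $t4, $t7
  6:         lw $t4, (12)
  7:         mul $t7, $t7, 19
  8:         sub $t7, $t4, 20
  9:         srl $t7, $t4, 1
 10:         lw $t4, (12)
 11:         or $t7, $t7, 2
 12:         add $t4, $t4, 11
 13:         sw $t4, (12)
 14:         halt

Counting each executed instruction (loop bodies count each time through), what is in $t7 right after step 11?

10

li $t7, 30 → $t7=30
li $t4, 12 → $t4=12
mul $t4, $t7, $t7 → $t4=30*30=900
or $t4, $t7, 14 → $t4=30|14=30
mul $t4, $t4, $t7 → $t4=30*30=900
lw $t4, (12) → $t4=M[12]=21
mul $t7, $t7, 19 → $t7=30*19=570
sub $t7, $t4, 20 → $t7=21-20=1
srl $t7, $t4, 1 → $t7=21>>1=10
lw $t4, (12) → $t4=M[12]=21
or $t7, $t7, 2 → $t7=10|2=10
After step 11: $t7 = 10.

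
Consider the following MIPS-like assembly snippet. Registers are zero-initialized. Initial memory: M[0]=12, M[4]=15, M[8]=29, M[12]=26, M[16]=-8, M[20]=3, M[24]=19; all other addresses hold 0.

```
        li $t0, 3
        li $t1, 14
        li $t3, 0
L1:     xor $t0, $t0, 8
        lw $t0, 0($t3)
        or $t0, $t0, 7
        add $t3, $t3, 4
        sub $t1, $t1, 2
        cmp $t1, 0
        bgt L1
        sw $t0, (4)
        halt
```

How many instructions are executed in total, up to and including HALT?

54

$t0=3
$t1=14
$t3=0
$t0=3^8=11
$t0=M[0]=12
$t0=12|7=15
$t3=0+4=4
$t1=14-2=12
cmp $t1, 0  (cmp 12,0)
bgt L1: taken
$t0=15^8=7
$t0=M[4]=15
$t0=15|7=15
$t3=4+4=8
$t1=12-2=10
cmp $t1, 0  (cmp 10,0)
bgt L1: taken
$t0=15^8=7
$t0=M[8]=29
$t0=29|7=31
$t3=8+4=12
$t1=10-2=8
cmp $t1, 0  (cmp 8,0)
bgt L1: taken
$t0=31^8=23
$t0=M[12]=26
$t0=26|7=31
$t3=12+4=16
$t1=8-2=6
cmp $t1, 0  (cmp 6,0)
bgt L1: taken
$t0=31^8=23
$t0=M[16]=-8
$t0=(-8)|7=-1
$t3=16+4=20
$t1=6-2=4
cmp $t1, 0  (cmp 4,0)
bgt L1: taken
$t0=(-1)^8=-9
$t0=M[20]=3
$t0=3|7=7
$t3=20+4=24
$t1=4-2=2
cmp $t1, 0  (cmp 2,0)
bgt L1: taken
$t0=7^8=15
$t0=M[24]=19
$t0=19|7=23
$t3=24+4=28
$t1=2-2=0
cmp $t1, 0  (cmp 0,0)
bgt L1: not taken
sw $t0, (4) → M[4]=23
halt.
Total executed instructions: 54.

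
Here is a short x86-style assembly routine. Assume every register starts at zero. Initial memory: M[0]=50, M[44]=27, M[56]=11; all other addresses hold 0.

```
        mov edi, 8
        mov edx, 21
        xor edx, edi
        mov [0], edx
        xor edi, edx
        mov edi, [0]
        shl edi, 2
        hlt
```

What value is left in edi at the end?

after mov edi, 8: edi=8
after mov edx, 21: edx=21
after xor edx, edi: edx=21^8=29
mov [0], edx → M[0]=29
after xor edi, edx: edi=8^29=21
after mov edi, [0]: edi=M[0]=29
after shl edi, 2: edi=29<<2=116
halt.

116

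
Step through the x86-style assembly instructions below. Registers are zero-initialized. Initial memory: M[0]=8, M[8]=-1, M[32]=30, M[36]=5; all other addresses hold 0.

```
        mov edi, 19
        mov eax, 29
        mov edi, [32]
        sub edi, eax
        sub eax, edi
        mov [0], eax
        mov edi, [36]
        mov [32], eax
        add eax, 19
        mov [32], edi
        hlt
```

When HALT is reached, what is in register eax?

edi=19
eax=29
edi=M[32]=30
edi=30-29=1
eax=29-1=28
mov [0], eax → M[0]=28
edi=M[36]=5
mov [32], eax → M[32]=28
eax=28+19=47
mov [32], edi → M[32]=5
halt.

47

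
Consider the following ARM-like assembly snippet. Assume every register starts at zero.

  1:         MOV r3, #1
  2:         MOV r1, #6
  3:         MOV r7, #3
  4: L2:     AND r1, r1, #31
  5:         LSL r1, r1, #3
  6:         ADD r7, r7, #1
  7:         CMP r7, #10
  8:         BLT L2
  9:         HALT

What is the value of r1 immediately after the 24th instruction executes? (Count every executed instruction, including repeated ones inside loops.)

0

after MOV r3, #1: r3=1
after MOV r1, #6: r1=6
after MOV r7, #3: r7=3
after AND r1, r1, #31: r1=6&31=6
after LSL r1, r1, #3: r1=6<<3=48
after ADD r7, r7, #1: r7=3+1=4
CMP r7, #10  (cmp 4,10)
BLT L2: taken
after AND r1, r1, #31: r1=48&31=16
after LSL r1, r1, #3: r1=16<<3=128
after ADD r7, r7, #1: r7=4+1=5
CMP r7, #10  (cmp 5,10)
BLT L2: taken
after AND r1, r1, #31: r1=128&31=0
after LSL r1, r1, #3: r1=0<<3=0
after ADD r7, r7, #1: r7=5+1=6
CMP r7, #10  (cmp 6,10)
BLT L2: taken
after AND r1, r1, #31: r1=0&31=0
after LSL r1, r1, #3: r1=0<<3=0
after ADD r7, r7, #1: r7=6+1=7
CMP r7, #10  (cmp 7,10)
BLT L2: taken
after AND r1, r1, #31: r1=0&31=0
After step 24: r1 = 0.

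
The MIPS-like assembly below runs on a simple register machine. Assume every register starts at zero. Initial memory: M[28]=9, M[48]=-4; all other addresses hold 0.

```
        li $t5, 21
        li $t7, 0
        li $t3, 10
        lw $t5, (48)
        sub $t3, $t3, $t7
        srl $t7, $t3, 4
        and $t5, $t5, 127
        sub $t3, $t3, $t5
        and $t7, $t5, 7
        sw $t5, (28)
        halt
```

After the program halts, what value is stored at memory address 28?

124

after li $t5, 21: $t5=21
after li $t7, 0: $t7=0
after li $t3, 10: $t3=10
after lw $t5, (48): $t5=M[48]=-4
after sub $t3, $t3, $t7: $t3=10-0=10
after srl $t7, $t3, 4: $t7=10>>4=0
after and $t5, $t5, 127: $t5=(-4)&127=124
after sub $t3, $t3, $t5: $t3=10-124=-114
after and $t7, $t5, 7: $t7=124&7=4
sw $t5, (28) → M[28]=124
halt.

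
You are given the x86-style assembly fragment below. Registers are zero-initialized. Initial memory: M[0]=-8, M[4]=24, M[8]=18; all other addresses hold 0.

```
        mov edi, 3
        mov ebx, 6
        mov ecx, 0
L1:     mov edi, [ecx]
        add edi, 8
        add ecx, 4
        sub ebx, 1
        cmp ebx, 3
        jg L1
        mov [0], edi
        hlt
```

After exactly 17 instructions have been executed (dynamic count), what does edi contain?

26

edi=3
ebx=6
ecx=0
edi=M[0]=-8
edi=(-8)+8=0
ecx=0+4=4
ebx=6-1=5
cmp ebx, 3  (cmp 5,3)
jg L1: taken
edi=M[4]=24
edi=24+8=32
ecx=4+4=8
ebx=5-1=4
cmp ebx, 3  (cmp 4,3)
jg L1: taken
edi=M[8]=18
edi=18+8=26
After step 17: edi = 26.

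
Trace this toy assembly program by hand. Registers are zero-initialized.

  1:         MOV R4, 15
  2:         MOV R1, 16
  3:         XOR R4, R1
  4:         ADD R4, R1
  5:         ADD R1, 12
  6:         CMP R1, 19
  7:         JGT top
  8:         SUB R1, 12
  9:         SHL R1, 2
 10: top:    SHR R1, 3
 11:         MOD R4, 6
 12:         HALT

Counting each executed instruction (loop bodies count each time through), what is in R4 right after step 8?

47

R4=15
R1=16
R4=15^16=31
R4=31+16=47
R1=16+12=28
CMP R1, 19  (cmp 28,19)
JGT top: taken
R1=28>>3=3
After step 8: R4 = 47.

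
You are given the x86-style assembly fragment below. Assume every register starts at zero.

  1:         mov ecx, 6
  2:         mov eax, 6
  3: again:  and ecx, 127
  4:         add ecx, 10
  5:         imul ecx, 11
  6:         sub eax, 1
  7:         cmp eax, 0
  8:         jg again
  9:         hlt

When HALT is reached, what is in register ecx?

after mov ecx, 6: ecx=6
after mov eax, 6: eax=6
after and ecx, 127: ecx=6&127=6
after add ecx, 10: ecx=6+10=16
after imul ecx, 11: ecx=16*11=176
after sub eax, 1: eax=6-1=5
cmp eax, 0  (cmp 5,0)
jg again: taken
after and ecx, 127: ecx=176&127=48
after add ecx, 10: ecx=48+10=58
after imul ecx, 11: ecx=58*11=638
after sub eax, 1: eax=5-1=4
cmp eax, 0  (cmp 4,0)
jg again: taken
after and ecx, 127: ecx=638&127=126
after add ecx, 10: ecx=126+10=136
after imul ecx, 11: ecx=136*11=1496
after sub eax, 1: eax=4-1=3
cmp eax, 0  (cmp 3,0)
jg again: taken
after and ecx, 127: ecx=1496&127=88
after add ecx, 10: ecx=88+10=98
after imul ecx, 11: ecx=98*11=1078
after sub eax, 1: eax=3-1=2
cmp eax, 0  (cmp 2,0)
jg again: taken
after and ecx, 127: ecx=1078&127=54
after add ecx, 10: ecx=54+10=64
after imul ecx, 11: ecx=64*11=704
after sub eax, 1: eax=2-1=1
cmp eax, 0  (cmp 1,0)
jg again: taken
after and ecx, 127: ecx=704&127=64
after add ecx, 10: ecx=64+10=74
after imul ecx, 11: ecx=74*11=814
after sub eax, 1: eax=1-1=0
cmp eax, 0  (cmp 0,0)
jg again: not taken
halt.

814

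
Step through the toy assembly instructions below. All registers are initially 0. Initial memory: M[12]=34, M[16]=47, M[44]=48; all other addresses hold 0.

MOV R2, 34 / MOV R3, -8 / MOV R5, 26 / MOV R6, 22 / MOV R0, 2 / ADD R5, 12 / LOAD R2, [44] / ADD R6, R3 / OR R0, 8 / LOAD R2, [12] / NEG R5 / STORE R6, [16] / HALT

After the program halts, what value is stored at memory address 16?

14

MOV R2, 34 → R2=34
MOV R3, -8 → R3=-8
MOV R5, 26 → R5=26
MOV R6, 22 → R6=22
MOV R0, 2 → R0=2
ADD R5, 12 → R5=26+12=38
LOAD R2, [44] → R2=M[44]=48
ADD R6, R3 → R6=22+(-8)=14
OR R0, 8 → R0=2|8=10
LOAD R2, [12] → R2=M[12]=34
NEG R5 → R5=-(38)=-38
STORE R6, [16] → M[16]=14
halt.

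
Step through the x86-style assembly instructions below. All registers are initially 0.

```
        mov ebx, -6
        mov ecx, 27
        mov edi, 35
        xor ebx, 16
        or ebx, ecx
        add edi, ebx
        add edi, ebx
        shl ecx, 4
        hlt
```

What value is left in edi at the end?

ebx=-6
ecx=27
edi=35
ebx=(-6)^16=-22
ebx=(-22)|27=-5
edi=35+(-5)=30
edi=30+(-5)=25
ecx=27<<4=432
halt.

25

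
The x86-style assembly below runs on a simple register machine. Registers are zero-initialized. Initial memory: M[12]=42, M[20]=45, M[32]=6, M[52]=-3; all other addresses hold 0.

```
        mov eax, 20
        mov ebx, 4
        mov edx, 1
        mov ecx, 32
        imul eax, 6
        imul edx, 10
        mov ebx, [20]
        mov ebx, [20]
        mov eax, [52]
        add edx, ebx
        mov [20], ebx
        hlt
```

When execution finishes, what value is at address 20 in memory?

after mov eax, 20: eax=20
after mov ebx, 4: ebx=4
after mov edx, 1: edx=1
after mov ecx, 32: ecx=32
after imul eax, 6: eax=20*6=120
after imul edx, 10: edx=1*10=10
after mov ebx, [20]: ebx=M[20]=45
after mov ebx, [20]: ebx=M[20]=45
after mov eax, [52]: eax=M[52]=-3
after add edx, ebx: edx=10+45=55
mov [20], ebx → M[20]=45
halt.

45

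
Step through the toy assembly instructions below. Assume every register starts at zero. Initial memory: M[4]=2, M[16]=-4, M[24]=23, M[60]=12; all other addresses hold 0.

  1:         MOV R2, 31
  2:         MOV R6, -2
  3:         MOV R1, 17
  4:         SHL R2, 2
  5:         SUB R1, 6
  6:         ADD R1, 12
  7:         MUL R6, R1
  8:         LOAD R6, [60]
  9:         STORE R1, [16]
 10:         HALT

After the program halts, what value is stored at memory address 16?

R2=31
R6=-2
R1=17
R2=31<<2=124
R1=17-6=11
R1=11+12=23
R6=(-2)*23=-46
R6=M[60]=12
STORE R1, [16] → M[16]=23
halt.

23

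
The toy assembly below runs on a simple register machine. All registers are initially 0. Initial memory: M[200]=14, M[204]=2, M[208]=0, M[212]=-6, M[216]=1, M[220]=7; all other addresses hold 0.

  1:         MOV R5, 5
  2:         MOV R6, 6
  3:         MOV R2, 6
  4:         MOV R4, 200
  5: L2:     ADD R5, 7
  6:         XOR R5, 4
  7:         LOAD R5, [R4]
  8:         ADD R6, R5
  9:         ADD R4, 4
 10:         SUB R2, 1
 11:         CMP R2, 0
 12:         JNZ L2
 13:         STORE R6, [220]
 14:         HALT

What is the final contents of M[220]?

24

MOV R5, 5 → R5=5
MOV R6, 6 → R6=6
MOV R2, 6 → R2=6
MOV R4, 200 → R4=200
ADD R5, 7 → R5=5+7=12
XOR R5, 4 → R5=12^4=8
LOAD R5, [R4] → R5=M[200]=14
ADD R6, R5 → R6=6+14=20
ADD R4, 4 → R4=200+4=204
SUB R2, 1 → R2=6-1=5
CMP R2, 0  (cmp 5,0)
JNZ L2: taken
ADD R5, 7 → R5=14+7=21
XOR R5, 4 → R5=21^4=17
LOAD R5, [R4] → R5=M[204]=2
ADD R6, R5 → R6=20+2=22
ADD R4, 4 → R4=204+4=208
SUB R2, 1 → R2=5-1=4
CMP R2, 0  (cmp 4,0)
JNZ L2: taken
ADD R5, 7 → R5=2+7=9
XOR R5, 4 → R5=9^4=13
LOAD R5, [R4] → R5=M[208]=0
ADD R6, R5 → R6=22+0=22
ADD R4, 4 → R4=208+4=212
SUB R2, 1 → R2=4-1=3
CMP R2, 0  (cmp 3,0)
JNZ L2: taken
ADD R5, 7 → R5=0+7=7
XOR R5, 4 → R5=7^4=3
LOAD R5, [R4] → R5=M[212]=-6
ADD R6, R5 → R6=22+(-6)=16
ADD R4, 4 → R4=212+4=216
SUB R2, 1 → R2=3-1=2
CMP R2, 0  (cmp 2,0)
JNZ L2: taken
ADD R5, 7 → R5=(-6)+7=1
XOR R5, 4 → R5=1^4=5
LOAD R5, [R4] → R5=M[216]=1
ADD R6, R5 → R6=16+1=17
ADD R4, 4 → R4=216+4=220
SUB R2, 1 → R2=2-1=1
CMP R2, 0  (cmp 1,0)
JNZ L2: taken
ADD R5, 7 → R5=1+7=8
XOR R5, 4 → R5=8^4=12
LOAD R5, [R4] → R5=M[220]=7
ADD R6, R5 → R6=17+7=24
ADD R4, 4 → R4=220+4=224
SUB R2, 1 → R2=1-1=0
CMP R2, 0  (cmp 0,0)
JNZ L2: not taken
STORE R6, [220] → M[220]=24
halt.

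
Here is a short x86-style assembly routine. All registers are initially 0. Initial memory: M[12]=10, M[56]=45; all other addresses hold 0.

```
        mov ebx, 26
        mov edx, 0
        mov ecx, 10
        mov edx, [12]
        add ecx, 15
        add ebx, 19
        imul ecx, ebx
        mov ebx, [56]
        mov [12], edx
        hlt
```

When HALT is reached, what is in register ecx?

ebx=26
edx=0
ecx=10
edx=M[12]=10
ecx=10+15=25
ebx=26+19=45
ecx=25*45=1125
ebx=M[56]=45
mov [12], edx → M[12]=10
halt.

1125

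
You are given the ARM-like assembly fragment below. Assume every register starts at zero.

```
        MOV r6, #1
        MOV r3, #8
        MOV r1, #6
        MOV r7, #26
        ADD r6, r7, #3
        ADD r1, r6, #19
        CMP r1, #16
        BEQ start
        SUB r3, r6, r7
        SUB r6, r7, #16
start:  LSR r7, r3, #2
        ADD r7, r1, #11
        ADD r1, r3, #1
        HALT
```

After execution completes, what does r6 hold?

10

r6=1
r3=8
r1=6
r7=26
r6=26+3=29
r1=29+19=48
CMP r1, #16  (cmp 48,16)
BEQ start: not taken
r3=29-26=3
r6=26-16=10
r7=3>>2=0
r7=48+11=59
r1=3+1=4
halt.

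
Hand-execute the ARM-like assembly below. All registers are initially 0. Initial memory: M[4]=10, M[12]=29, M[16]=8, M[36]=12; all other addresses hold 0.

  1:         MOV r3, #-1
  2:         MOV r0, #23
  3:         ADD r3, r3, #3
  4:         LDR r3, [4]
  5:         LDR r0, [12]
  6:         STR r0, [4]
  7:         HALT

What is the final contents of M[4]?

r3=-1
r0=23
r3=(-1)+3=2
r3=M[4]=10
r0=M[12]=29
STR r0, [4] → M[4]=29
halt.

29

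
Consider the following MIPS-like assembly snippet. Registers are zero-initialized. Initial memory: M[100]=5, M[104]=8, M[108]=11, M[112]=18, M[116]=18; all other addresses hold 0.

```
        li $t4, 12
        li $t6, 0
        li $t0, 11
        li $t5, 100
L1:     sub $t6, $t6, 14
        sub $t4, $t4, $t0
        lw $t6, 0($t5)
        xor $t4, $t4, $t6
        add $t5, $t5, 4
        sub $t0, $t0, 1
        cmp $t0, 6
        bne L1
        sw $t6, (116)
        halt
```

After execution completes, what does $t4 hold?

after li $t4, 12: $t4=12
after li $t6, 0: $t6=0
after li $t0, 11: $t0=11
after li $t5, 100: $t5=100
after sub $t6, $t6, 14: $t6=0-14=-14
after sub $t4, $t4, $t0: $t4=12-11=1
after lw $t6, 0($t5): $t6=M[100]=5
after xor $t4, $t4, $t6: $t4=1^5=4
after add $t5, $t5, 4: $t5=100+4=104
after sub $t0, $t0, 1: $t0=11-1=10
cmp $t0, 6  (cmp 10,6)
bne L1: taken
after sub $t6, $t6, 14: $t6=5-14=-9
after sub $t4, $t4, $t0: $t4=4-10=-6
after lw $t6, 0($t5): $t6=M[104]=8
after xor $t4, $t4, $t6: $t4=(-6)^8=-14
after add $t5, $t5, 4: $t5=104+4=108
after sub $t0, $t0, 1: $t0=10-1=9
cmp $t0, 6  (cmp 9,6)
bne L1: taken
after sub $t6, $t6, 14: $t6=8-14=-6
after sub $t4, $t4, $t0: $t4=(-14)-9=-23
after lw $t6, 0($t5): $t6=M[108]=11
after xor $t4, $t4, $t6: $t4=(-23)^11=-30
after add $t5, $t5, 4: $t5=108+4=112
after sub $t0, $t0, 1: $t0=9-1=8
cmp $t0, 6  (cmp 8,6)
bne L1: taken
after sub $t6, $t6, 14: $t6=11-14=-3
after sub $t4, $t4, $t0: $t4=(-30)-8=-38
after lw $t6, 0($t5): $t6=M[112]=18
after xor $t4, $t4, $t6: $t4=(-38)^18=-56
after add $t5, $t5, 4: $t5=112+4=116
after sub $t0, $t0, 1: $t0=8-1=7
cmp $t0, 6  (cmp 7,6)
bne L1: taken
after sub $t6, $t6, 14: $t6=18-14=4
after sub $t4, $t4, $t0: $t4=(-56)-7=-63
after lw $t6, 0($t5): $t6=M[116]=18
after xor $t4, $t4, $t6: $t4=(-63)^18=-45
after add $t5, $t5, 4: $t5=116+4=120
after sub $t0, $t0, 1: $t0=7-1=6
cmp $t0, 6  (cmp 6,6)
bne L1: not taken
sw $t6, (116) → M[116]=18
halt.

-45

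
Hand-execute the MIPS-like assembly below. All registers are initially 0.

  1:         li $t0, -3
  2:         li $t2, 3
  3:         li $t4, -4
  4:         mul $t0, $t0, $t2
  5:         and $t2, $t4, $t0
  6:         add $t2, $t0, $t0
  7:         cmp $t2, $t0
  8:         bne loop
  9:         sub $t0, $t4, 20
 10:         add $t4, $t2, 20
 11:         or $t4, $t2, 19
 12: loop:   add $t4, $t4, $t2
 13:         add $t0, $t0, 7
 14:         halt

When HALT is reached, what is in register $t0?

-2

li $t0, -3 → $t0=-3
li $t2, 3 → $t2=3
li $t4, -4 → $t4=-4
mul $t0, $t0, $t2 → $t0=(-3)*3=-9
and $t2, $t4, $t0 → $t2=(-4)&(-9)=-12
add $t2, $t0, $t0 → $t2=(-9)+(-9)=-18
cmp $t2, $t0  (cmp -18,-9)
bne loop: taken
add $t4, $t4, $t2 → $t4=(-4)+(-18)=-22
add $t0, $t0, 7 → $t0=(-9)+7=-2
halt.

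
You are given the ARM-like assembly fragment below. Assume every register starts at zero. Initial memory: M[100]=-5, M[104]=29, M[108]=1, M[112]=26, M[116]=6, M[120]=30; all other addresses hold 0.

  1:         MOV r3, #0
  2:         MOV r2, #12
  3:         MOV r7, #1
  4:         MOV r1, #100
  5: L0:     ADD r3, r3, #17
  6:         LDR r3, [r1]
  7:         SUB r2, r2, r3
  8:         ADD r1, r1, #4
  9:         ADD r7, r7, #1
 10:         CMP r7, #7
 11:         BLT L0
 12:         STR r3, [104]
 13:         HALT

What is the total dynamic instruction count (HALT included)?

after MOV r3, #0: r3=0
after MOV r2, #12: r2=12
after MOV r7, #1: r7=1
after MOV r1, #100: r1=100
after ADD r3, r3, #17: r3=0+17=17
after LDR r3, [r1]: r3=M[100]=-5
after SUB r2, r2, r3: r2=12-(-5)=17
after ADD r1, r1, #4: r1=100+4=104
after ADD r7, r7, #1: r7=1+1=2
CMP r7, #7  (cmp 2,7)
BLT L0: taken
after ADD r3, r3, #17: r3=(-5)+17=12
after LDR r3, [r1]: r3=M[104]=29
after SUB r2, r2, r3: r2=17-29=-12
after ADD r1, r1, #4: r1=104+4=108
after ADD r7, r7, #1: r7=2+1=3
CMP r7, #7  (cmp 3,7)
BLT L0: taken
after ADD r3, r3, #17: r3=29+17=46
after LDR r3, [r1]: r3=M[108]=1
after SUB r2, r2, r3: r2=(-12)-1=-13
after ADD r1, r1, #4: r1=108+4=112
after ADD r7, r7, #1: r7=3+1=4
CMP r7, #7  (cmp 4,7)
BLT L0: taken
after ADD r3, r3, #17: r3=1+17=18
after LDR r3, [r1]: r3=M[112]=26
after SUB r2, r2, r3: r2=(-13)-26=-39
after ADD r1, r1, #4: r1=112+4=116
after ADD r7, r7, #1: r7=4+1=5
CMP r7, #7  (cmp 5,7)
BLT L0: taken
after ADD r3, r3, #17: r3=26+17=43
after LDR r3, [r1]: r3=M[116]=6
after SUB r2, r2, r3: r2=(-39)-6=-45
after ADD r1, r1, #4: r1=116+4=120
after ADD r7, r7, #1: r7=5+1=6
CMP r7, #7  (cmp 6,7)
BLT L0: taken
after ADD r3, r3, #17: r3=6+17=23
after LDR r3, [r1]: r3=M[120]=30
after SUB r2, r2, r3: r2=(-45)-30=-75
after ADD r1, r1, #4: r1=120+4=124
after ADD r7, r7, #1: r7=6+1=7
CMP r7, #7  (cmp 7,7)
BLT L0: not taken
STR r3, [104] → M[104]=30
halt.
Total executed instructions: 48.

48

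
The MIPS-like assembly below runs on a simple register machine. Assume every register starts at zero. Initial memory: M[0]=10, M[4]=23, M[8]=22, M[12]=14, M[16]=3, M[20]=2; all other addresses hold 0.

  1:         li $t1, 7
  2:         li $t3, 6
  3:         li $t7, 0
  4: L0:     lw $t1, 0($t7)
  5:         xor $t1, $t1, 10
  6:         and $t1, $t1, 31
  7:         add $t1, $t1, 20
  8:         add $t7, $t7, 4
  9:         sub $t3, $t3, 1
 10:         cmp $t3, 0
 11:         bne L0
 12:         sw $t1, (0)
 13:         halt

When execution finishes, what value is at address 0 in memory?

28

after li $t1, 7: $t1=7
after li $t3, 6: $t3=6
after li $t7, 0: $t7=0
after lw $t1, 0($t7): $t1=M[0]=10
after xor $t1, $t1, 10: $t1=10^10=0
after and $t1, $t1, 31: $t1=0&31=0
after add $t1, $t1, 20: $t1=0+20=20
after add $t7, $t7, 4: $t7=0+4=4
after sub $t3, $t3, 1: $t3=6-1=5
cmp $t3, 0  (cmp 5,0)
bne L0: taken
after lw $t1, 0($t7): $t1=M[4]=23
after xor $t1, $t1, 10: $t1=23^10=29
after and $t1, $t1, 31: $t1=29&31=29
after add $t1, $t1, 20: $t1=29+20=49
after add $t7, $t7, 4: $t7=4+4=8
after sub $t3, $t3, 1: $t3=5-1=4
cmp $t3, 0  (cmp 4,0)
bne L0: taken
after lw $t1, 0($t7): $t1=M[8]=22
after xor $t1, $t1, 10: $t1=22^10=28
after and $t1, $t1, 31: $t1=28&31=28
after add $t1, $t1, 20: $t1=28+20=48
after add $t7, $t7, 4: $t7=8+4=12
after sub $t3, $t3, 1: $t3=4-1=3
cmp $t3, 0  (cmp 3,0)
bne L0: taken
after lw $t1, 0($t7): $t1=M[12]=14
after xor $t1, $t1, 10: $t1=14^10=4
after and $t1, $t1, 31: $t1=4&31=4
after add $t1, $t1, 20: $t1=4+20=24
after add $t7, $t7, 4: $t7=12+4=16
after sub $t3, $t3, 1: $t3=3-1=2
cmp $t3, 0  (cmp 2,0)
bne L0: taken
after lw $t1, 0($t7): $t1=M[16]=3
after xor $t1, $t1, 10: $t1=3^10=9
after and $t1, $t1, 31: $t1=9&31=9
after add $t1, $t1, 20: $t1=9+20=29
after add $t7, $t7, 4: $t7=16+4=20
after sub $t3, $t3, 1: $t3=2-1=1
cmp $t3, 0  (cmp 1,0)
bne L0: taken
after lw $t1, 0($t7): $t1=M[20]=2
after xor $t1, $t1, 10: $t1=2^10=8
after and $t1, $t1, 31: $t1=8&31=8
after add $t1, $t1, 20: $t1=8+20=28
after add $t7, $t7, 4: $t7=20+4=24
after sub $t3, $t3, 1: $t3=1-1=0
cmp $t3, 0  (cmp 0,0)
bne L0: not taken
sw $t1, (0) → M[0]=28
halt.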